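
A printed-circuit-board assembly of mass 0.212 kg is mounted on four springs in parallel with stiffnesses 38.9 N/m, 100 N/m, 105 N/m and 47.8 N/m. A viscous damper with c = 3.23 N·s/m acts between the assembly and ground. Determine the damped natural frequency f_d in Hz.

Parallel springs add: k_eq = 38.9 + 100 + 105 + 47.8 = 291.7 N/m.
ω_n = √(k_eq/m) = √(291.7/0.212) = 37.09 rad/s.
Critical damping c_c = 2√(k_eq·m) = 2√(291.7 × 0.212) = 15.73 N·s/m, so ζ = c/c_c = 3.23/15.73 = 0.2054.
ω_d = ω_n√(1 − ζ²) = 37.09 × √(1 − 0.0422) = 36.30 rad/s.
f_d = ω_d/(2π) = 5.778 Hz.

5.78 Hz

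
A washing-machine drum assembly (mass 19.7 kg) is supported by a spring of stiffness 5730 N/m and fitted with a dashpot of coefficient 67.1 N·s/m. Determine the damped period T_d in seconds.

0.370 s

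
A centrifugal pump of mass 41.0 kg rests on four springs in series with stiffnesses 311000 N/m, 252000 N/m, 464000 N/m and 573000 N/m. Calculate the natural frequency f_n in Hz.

Series springs: 1/k_eq = 1/311000 + 1/252000 + 1/464000 + 1/573000 = 1.108×10^-5, so k_eq = 90220 N/m.
ω_n = √(k_eq/m) = √(90220/41.0) = √2200 = 46.91 rad/s.
f_n = ω_n/(2π) = 46.91/6.283 = 7.466 Hz.

7.47 Hz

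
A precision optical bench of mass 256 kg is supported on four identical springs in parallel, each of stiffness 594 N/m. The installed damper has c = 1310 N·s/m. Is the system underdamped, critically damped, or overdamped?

Parallel springs add: k_eq = 4 × 594 = 2376 N/m.
c_c = 2√(k_eq·m) = 1560 N·s/m; ζ = c/c_c = 1310/1560 = 0.840.
Since ζ < 1 the system is underdamped.

underdamped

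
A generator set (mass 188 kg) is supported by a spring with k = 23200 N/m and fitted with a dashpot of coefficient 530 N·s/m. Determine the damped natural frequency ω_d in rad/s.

11.0 rad/s

ω_n = √(k/m) = √(23200/188) = 11.11 rad/s.
Critical damping c_c = 2√(k·m) = 2√(23200 × 188) = 4177 N·s/m, so ζ = c/c_c = 530/4177 = 0.1269.
ω_d = ω_n√(1 − ζ²) = 11.11 × √(1 − 0.0161) = 11.02 rad/s.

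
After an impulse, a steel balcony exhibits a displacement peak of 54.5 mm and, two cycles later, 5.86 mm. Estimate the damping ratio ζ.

0.175

Logarithmic decrement δ = (1/n)·ln(x₀/x_n) = (1/2)·ln(54.5/5.86) = (1/2)·ln(9.300) = 1.115.
ζ = δ/√(4π² + δ²) = 1.115/√(39.48 + 1.24) = 1.115/6.381 = 0.1747.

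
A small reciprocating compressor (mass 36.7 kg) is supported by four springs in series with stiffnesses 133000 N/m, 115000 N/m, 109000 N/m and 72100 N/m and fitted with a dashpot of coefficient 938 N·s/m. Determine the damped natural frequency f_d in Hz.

3.67 Hz

Series springs: 1/k_eq = 1/133000 + 1/115000 + 1/109000 + 1/72100 = 3.926×10^-5, so k_eq = 25470 N/m.
ω_n = √(k_eq/m) = √(25470/36.7) = 26.35 rad/s.
Critical damping c_c = 2√(k_eq·m) = 2√(25470 × 36.7) = 1934 N·s/m, so ζ = c/c_c = 938/1934 = 0.4851.
ω_d = ω_n√(1 − ζ²) = 26.35 × √(1 − 0.235) = 23.04 rad/s.
f_d = ω_d/(2π) = 3.667 Hz.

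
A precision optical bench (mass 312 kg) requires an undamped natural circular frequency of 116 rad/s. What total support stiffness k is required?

k = m·ω_n² = 312 × 116.0² = 312 × 13460 = 4198000 N/m.

4200000 N/m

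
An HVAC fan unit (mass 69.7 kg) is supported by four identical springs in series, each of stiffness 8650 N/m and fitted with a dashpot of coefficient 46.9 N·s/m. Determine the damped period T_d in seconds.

Series springs: 1/k_eq = 4/8650, so k_eq = 8650/4 = 2162 N/m.
ω_n = √(k_eq/m) = √(2162/69.7) = 5.570 rad/s.
Critical damping c_c = 2√(k_eq·m) = 2√(2162 × 69.7) = 776.5 N·s/m, so ζ = c/c_c = 46.9/776.5 = 0.06040.
ω_d = ω_n√(1 − ζ²) = 5.570 × √(1 − 0.00365) = 5.560 rad/s.
T_d = 2π/ω_d = 1.130 s.

1.13 s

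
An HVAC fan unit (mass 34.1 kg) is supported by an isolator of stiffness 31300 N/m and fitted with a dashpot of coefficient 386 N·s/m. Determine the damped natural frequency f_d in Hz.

ω_n = √(k/m) = √(31300/34.1) = 30.30 rad/s.
Critical damping c_c = 2√(k·m) = 2√(31300 × 34.1) = 2066 N·s/m, so ζ = c/c_c = 386/2066 = 0.1868.
ω_d = ω_n√(1 − ζ²) = 30.30 × √(1 − 0.0349) = 29.76 rad/s.
f_d = ω_d/(2π) = 4.737 Hz.

4.74 Hz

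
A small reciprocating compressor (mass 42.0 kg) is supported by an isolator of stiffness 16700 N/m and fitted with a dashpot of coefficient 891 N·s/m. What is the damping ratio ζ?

ω_n = √(k/m) = √(16700/42.0) = 19.94 rad/s.
Critical damping c_c = 2√(k·m) = 2√(16700 × 42.0) = 1675 N·s/m, so ζ = c/c_c = 891/1675 = 0.5319.

0.532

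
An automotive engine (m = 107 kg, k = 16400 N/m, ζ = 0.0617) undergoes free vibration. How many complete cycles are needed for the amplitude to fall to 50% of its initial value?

2 cycles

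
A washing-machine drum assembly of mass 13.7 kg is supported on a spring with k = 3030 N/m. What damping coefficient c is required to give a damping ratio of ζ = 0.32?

130 N·s/m

c_c = 2√(k·m) = 2√(3030 × 13.7) = 407.5 N·s/m.
c = ζ·c_c = 0.32 × 407.5 = 130.4 N·s/m.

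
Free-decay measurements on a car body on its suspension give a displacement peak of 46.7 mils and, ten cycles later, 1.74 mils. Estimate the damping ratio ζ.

Logarithmic decrement δ = (1/n)·ln(x₀/x_n) = (1/10)·ln(46.7/1.74) = (1/10)·ln(26.84) = 0.3290.
ζ = δ/√(4π² + δ²) = 0.3290/√(39.48 + 0.108) = 0.3290/6.292 = 0.05229.

0.0523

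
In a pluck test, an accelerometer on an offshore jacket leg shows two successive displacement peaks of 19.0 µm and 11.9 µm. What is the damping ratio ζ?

Logarithmic decrement δ = (1/n)·ln(x₀/x_n) = (1/1)·ln(19.0/11.9) = (1/1)·ln(1.597) = 0.4679.
ζ = δ/√(4π² + δ²) = 0.4679/√(39.48 + 0.219) = 0.4679/6.301 = 0.07426.

0.0743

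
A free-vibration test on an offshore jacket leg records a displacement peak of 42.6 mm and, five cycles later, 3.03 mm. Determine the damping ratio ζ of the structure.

Logarithmic decrement δ = (1/n)·ln(x₀/x_n) = (1/5)·ln(42.6/3.03) = (1/5)·ln(14.06) = 0.5287.
ζ = δ/√(4π² + δ²) = 0.5287/√(39.48 + 0.279) = 0.5287/6.305 = 0.08384.

0.0838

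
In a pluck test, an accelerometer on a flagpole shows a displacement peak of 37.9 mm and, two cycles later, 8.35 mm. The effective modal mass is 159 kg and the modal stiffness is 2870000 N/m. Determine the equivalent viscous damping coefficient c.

5110 N·s/m

Logarithmic decrement δ = (1/n)·ln(x₀/x_n) = (1/2)·ln(37.9/8.35) = (1/2)·ln(4.539) = 0.7563.
ζ = δ/√(4π² + δ²) = 0.7563/√(39.48 + 0.572) = 0.7563/6.329 = 0.1195.
c = ζ · 2√(km) = 0.1195 × 2√(2870000 × 159) = 0.1195 × 42720 = 5106 N·s/m.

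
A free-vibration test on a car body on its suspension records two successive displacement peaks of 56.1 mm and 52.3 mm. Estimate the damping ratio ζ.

Logarithmic decrement δ = (1/n)·ln(x₀/x_n) = (1/1)·ln(56.1/52.3) = (1/1)·ln(1.073) = 0.07014.
ζ = δ/√(4π² + δ²) = 0.07014/√(39.48 + 0.00492) = 0.07014/6.284 = 0.01116.

0.0112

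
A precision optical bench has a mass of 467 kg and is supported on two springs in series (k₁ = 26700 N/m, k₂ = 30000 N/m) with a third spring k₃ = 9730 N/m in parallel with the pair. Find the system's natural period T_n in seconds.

0.879 s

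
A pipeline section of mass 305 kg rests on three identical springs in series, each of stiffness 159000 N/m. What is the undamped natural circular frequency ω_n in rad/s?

Series springs: 1/k_eq = 3/159000, so k_eq = 159000/3 = 53000 N/m.
ω_n = √(k_eq/m) = √(53000/305) = √173.8 = 13.18 rad/s.

13.2 rad/s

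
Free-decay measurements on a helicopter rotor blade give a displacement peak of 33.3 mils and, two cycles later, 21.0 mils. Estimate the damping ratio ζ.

Logarithmic decrement δ = (1/n)·ln(x₀/x_n) = (1/2)·ln(33.3/21.0) = (1/2)·ln(1.586) = 0.2305.
ζ = δ/√(4π² + δ²) = 0.2305/√(39.48 + 0.0531) = 0.2305/6.287 = 0.03666.

0.0367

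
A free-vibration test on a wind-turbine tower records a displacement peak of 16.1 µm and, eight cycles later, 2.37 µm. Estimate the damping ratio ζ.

0.0381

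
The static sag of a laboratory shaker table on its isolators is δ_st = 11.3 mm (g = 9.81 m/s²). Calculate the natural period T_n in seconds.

0.213 s

ω_n = √(g/δ_st) = √(9.81/0.0113) = √868.1 = 29.46 rad/s.
T_n = 2π/ω_n = 6.283/29.46 = 0.2132 s.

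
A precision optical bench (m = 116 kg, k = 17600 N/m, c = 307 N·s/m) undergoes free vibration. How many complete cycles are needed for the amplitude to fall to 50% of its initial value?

2 cycles

ζ = c/(2√(km)) = 307/(2√(17600 × 116)) = 307/2858 = 0.1074.
Logarithmic decrement δ = 2πζ/√(1 − ζ²) = 2π × 0.1074/√(1 − 0.0115) = 0.6789.
x_n/x₀ = e^(−nδ) ≤ 0.5; take ln: n ≥ ln(1/0.5)/δ = 0.6931/0.6789 = 1.021.
So 2 complete cycles are required.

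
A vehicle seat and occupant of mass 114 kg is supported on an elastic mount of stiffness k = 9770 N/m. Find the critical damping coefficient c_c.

c_c = 2√(k·m) = 2√(9770 × 114) = 2 × 1055 = 2111 N·s/m.

2110 N·s/m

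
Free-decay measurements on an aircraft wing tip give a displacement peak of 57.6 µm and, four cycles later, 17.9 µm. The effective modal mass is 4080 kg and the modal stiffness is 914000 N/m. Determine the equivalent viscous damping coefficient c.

5670 N·s/m

Logarithmic decrement δ = (1/n)·ln(x₀/x_n) = (1/4)·ln(57.6/17.9) = (1/4)·ln(3.218) = 0.2922.
ζ = δ/√(4π² + δ²) = 0.2922/√(39.48 + 0.0854) = 0.2922/6.290 = 0.04645.
c = ζ · 2√(km) = 0.04645 × 2√(914000 × 4080) = 0.04645 × 122100 = 5673 N·s/m.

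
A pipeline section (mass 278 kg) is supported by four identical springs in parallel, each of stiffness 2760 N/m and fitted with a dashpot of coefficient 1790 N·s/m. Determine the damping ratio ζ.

0.511

Parallel springs add: k_eq = 4 × 2760 = 11040 N/m.
ω_n = √(k_eq/m) = √(11040/278) = 6.302 rad/s.
Critical damping c_c = 2√(k_eq·m) = 2√(11040 × 278) = 3504 N·s/m, so ζ = c/c_c = 1790/3504 = 0.5109.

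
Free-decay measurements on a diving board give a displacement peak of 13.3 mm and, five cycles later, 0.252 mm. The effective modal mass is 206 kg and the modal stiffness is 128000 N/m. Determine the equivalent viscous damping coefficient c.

1290 N·s/m

Logarithmic decrement δ = (1/n)·ln(x₀/x_n) = (1/5)·ln(13.3/0.252) = (1/5)·ln(52.78) = 0.7932.
ζ = δ/√(4π² + δ²) = 0.7932/√(39.48 + 0.629) = 0.7932/6.333 = 0.1253.
c = ζ · 2√(km) = 0.1253 × 2√(128000 × 206) = 0.1253 × 10270 = 1286 N·s/m.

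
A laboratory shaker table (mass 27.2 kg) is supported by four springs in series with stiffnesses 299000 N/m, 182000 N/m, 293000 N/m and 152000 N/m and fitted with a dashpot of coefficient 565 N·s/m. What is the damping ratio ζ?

Series springs: 1/k_eq = 1/299000 + 1/182000 + 1/293000 + 1/152000 = 1.883×10^-5, so k_eq = 53100 N/m.
ω_n = √(k_eq/m) = √(53100/27.2) = 44.19 rad/s.
Critical damping c_c = 2√(k_eq·m) = 2√(53100 × 27.2) = 2404 N·s/m, so ζ = c/c_c = 565/2404 = 0.2351.

0.235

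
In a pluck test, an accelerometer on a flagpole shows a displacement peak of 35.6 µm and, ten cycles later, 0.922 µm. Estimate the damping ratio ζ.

Logarithmic decrement δ = (1/n)·ln(x₀/x_n) = (1/10)·ln(35.6/0.922) = (1/10)·ln(38.61) = 0.3654.
ζ = δ/√(4π² + δ²) = 0.3654/√(39.48 + 0.133) = 0.3654/6.294 = 0.05805.

0.0581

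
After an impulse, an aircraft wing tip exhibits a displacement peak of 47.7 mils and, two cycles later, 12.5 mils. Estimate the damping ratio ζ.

Logarithmic decrement δ = (1/n)·ln(x₀/x_n) = (1/2)·ln(47.7/12.5) = (1/2)·ln(3.816) = 0.6696.
ζ = δ/√(4π² + δ²) = 0.6696/√(39.48 + 0.448) = 0.6696/6.319 = 0.1060.

0.106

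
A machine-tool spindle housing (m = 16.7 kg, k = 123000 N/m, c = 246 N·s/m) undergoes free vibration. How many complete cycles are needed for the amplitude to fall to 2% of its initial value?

ζ = c/(2√(km)) = 246/(2√(123000 × 16.7)) = 246/2866 = 0.08582.
Logarithmic decrement δ = 2πζ/√(1 − ζ²) = 2π × 0.08582/√(1 − 0.00737) = 0.5412.
x_n/x₀ = e^(−nδ) ≤ 0.02; take ln: n ≥ ln(1/0.02)/δ = 3.912/0.5412 = 7.228.
So 8 complete cycles are required.

8 cycles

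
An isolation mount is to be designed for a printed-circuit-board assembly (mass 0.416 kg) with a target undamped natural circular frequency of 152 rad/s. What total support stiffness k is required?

k = m·ω_n² = 0.416 × 152.0² = 0.416 × 23100 = 9611 N/m.

9610 N/m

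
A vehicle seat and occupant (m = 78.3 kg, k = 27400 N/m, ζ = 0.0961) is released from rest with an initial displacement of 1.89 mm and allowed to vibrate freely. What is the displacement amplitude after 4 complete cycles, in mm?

Logarithmic decrement δ = 2πζ/√(1 − ζ²) = 2π × 0.09610/√(1 − 0.00924) = 0.6066.
After n cycles, x_n/x₀ = e^(−nδ), so x_4 = 1.89 × e^(−4 × 0.6066) = 1.89 × 0.08835 = 0.1670 mm.

0.167 mm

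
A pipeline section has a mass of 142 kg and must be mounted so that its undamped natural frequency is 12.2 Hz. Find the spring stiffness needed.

ω_n = 2πf_n = 2π × 12.2 = 76.65 rad/s.
k = m·ω_n² = 142 × 76.65² = 142 × 5876 = 834400 N/m.

834000 N/m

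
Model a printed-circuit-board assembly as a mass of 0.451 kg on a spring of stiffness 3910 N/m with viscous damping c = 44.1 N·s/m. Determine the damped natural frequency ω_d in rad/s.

ω_n = √(k/m) = √(3910/0.451) = 93.11 rad/s.
Critical damping c_c = 2√(k·m) = 2√(3910 × 0.451) = 83.99 N·s/m, so ζ = c/c_c = 44.1/83.99 = 0.5251.
ω_d = ω_n√(1 − ζ²) = 93.11 × √(1 − 0.276) = 79.24 rad/s.

79.2 rad/s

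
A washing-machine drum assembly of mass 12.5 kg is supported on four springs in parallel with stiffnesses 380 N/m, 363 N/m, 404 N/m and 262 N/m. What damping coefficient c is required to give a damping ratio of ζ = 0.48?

127 N·s/m

Parallel springs add: k_eq = 380 + 363 + 404 + 262 = 1409 N/m.
c_c = 2√(k_eq·m) = 2√(1409 × 12.5) = 265.4 N·s/m.
c = ζ·c_c = 0.48 × 265.4 = 127.4 N·s/m.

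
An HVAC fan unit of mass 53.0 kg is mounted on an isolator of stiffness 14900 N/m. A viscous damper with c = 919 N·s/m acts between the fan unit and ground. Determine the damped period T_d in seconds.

0.438 s

ω_n = √(k/m) = √(14900/53.0) = 16.77 rad/s.
Critical damping c_c = 2√(k·m) = 2√(14900 × 53.0) = 1777 N·s/m, so ζ = c/c_c = 919/1777 = 0.5171.
ω_d = ω_n√(1 − ζ²) = 16.77 × √(1 − 0.267) = 14.35 rad/s.
T_d = 2π/ω_d = 0.4378 s.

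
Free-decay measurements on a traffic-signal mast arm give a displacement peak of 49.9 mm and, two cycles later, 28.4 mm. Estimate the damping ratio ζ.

0.0448

Logarithmic decrement δ = (1/n)·ln(x₀/x_n) = (1/2)·ln(49.9/28.4) = (1/2)·ln(1.757) = 0.2818.
ζ = δ/√(4π² + δ²) = 0.2818/√(39.48 + 0.0794) = 0.2818/6.290 = 0.04481.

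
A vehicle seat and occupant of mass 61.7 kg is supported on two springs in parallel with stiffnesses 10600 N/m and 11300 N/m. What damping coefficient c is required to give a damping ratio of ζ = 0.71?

1650 N·s/m

Parallel springs add: k_eq = 10600 + 11300 = 21900 N/m.
c_c = 2√(k_eq·m) = 2√(21900 × 61.7) = 2325 N·s/m.
c = ζ·c_c = 0.71 × 2325 = 1651 N·s/m.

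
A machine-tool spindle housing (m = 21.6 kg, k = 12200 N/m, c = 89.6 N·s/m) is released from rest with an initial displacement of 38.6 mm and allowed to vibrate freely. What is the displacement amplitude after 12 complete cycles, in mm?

ζ = c/(2√(km)) = 89.6/(2√(12200 × 21.6)) = 89.6/1027 = 0.08727.
Logarithmic decrement δ = 2πζ/√(1 − ζ²) = 2π × 0.08727/√(1 − 0.00762) = 0.5504.
After n cycles, x_n/x₀ = e^(−nδ), so x_12 = 38.6 × e^(−12 × 0.5504) = 38.6 × 0.001353 = 0.05223 mm.

0.0522 mm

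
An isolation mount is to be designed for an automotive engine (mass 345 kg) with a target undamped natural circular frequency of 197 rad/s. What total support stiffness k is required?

k = m·ω_n² = 345 × 197.0² = 345 × 38810 = 13390000 N/m.

13400000 N/m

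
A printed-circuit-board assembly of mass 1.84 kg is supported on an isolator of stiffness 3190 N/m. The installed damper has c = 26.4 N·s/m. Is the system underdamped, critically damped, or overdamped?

underdamped

c_c = 2√(k·m) = 153.2 N·s/m; ζ = c/c_c = 26.4/153.2 = 0.172.
Since ζ < 1 the system is underdamped.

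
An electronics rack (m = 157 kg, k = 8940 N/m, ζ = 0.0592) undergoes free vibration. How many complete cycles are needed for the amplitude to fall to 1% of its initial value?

13 cycles

Logarithmic decrement δ = 2πζ/√(1 − ζ²) = 2π × 0.05920/√(1 − 0.00350) = 0.3726.
x_n/x₀ = e^(−nδ) ≤ 0.01; take ln: n ≥ ln(1/0.01)/δ = 4.605/0.3726 = 12.36.
So 13 complete cycles are required.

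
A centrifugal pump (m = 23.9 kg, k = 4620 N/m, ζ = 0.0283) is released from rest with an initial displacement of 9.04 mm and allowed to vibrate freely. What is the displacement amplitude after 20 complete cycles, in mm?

0.258 mm

Logarithmic decrement δ = 2πζ/√(1 − ζ²) = 2π × 0.02830/√(1 − 0.000801) = 0.1779.
After n cycles, x_n/x₀ = e^(−nδ), so x_20 = 9.04 × e^(−20 × 0.1779) = 9.04 × 0.02850 = 0.2577 mm.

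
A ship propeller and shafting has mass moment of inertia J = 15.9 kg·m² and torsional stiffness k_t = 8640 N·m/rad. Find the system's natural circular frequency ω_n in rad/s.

ω_n = √(k_t/J) = √(8640/15.9) = √543.4 = 23.31 rad/s.

23.3 rad/s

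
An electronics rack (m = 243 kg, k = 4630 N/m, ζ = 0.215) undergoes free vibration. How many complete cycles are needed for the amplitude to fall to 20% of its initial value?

2 cycles

Logarithmic decrement δ = 2πζ/√(1 − ζ²) = 2π × 0.2150/√(1 − 0.0462) = 1.383.
x_n/x₀ = e^(−nδ) ≤ 0.2; take ln: n ≥ ln(1/0.2)/δ = 1.609/1.383 = 1.164.
So 2 complete cycles are required.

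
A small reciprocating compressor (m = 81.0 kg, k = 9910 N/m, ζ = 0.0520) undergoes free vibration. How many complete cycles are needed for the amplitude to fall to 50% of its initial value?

Logarithmic decrement δ = 2πζ/√(1 − ζ²) = 2π × 0.05200/√(1 − 0.00270) = 0.3272.
x_n/x₀ = e^(−nδ) ≤ 0.5; take ln: n ≥ ln(1/0.5)/δ = 0.6931/0.3272 = 2.119.
So 3 complete cycles are required.

3 cycles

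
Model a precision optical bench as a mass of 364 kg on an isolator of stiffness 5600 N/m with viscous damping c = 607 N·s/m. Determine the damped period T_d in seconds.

ω_n = √(k/m) = √(5600/364) = 3.922 rad/s.
Critical damping c_c = 2√(k·m) = 2√(5600 × 364) = 2855 N·s/m, so ζ = c/c_c = 607/2855 = 0.2126.
ω_d = ω_n√(1 − ζ²) = 3.922 × √(1 − 0.0452) = 3.833 rad/s.
T_d = 2π/ω_d = 1.639 s.

1.64 s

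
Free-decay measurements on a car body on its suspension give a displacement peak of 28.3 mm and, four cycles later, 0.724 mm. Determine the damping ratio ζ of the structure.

0.144

Logarithmic decrement δ = (1/n)·ln(x₀/x_n) = (1/4)·ln(28.3/0.724) = (1/4)·ln(39.09) = 0.9165.
ζ = δ/√(4π² + δ²) = 0.9165/√(39.48 + 0.840) = 0.9165/6.350 = 0.1443.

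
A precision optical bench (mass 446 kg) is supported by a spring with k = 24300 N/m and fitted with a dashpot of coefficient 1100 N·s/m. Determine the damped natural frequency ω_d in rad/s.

7.28 rad/s

ω_n = √(k/m) = √(24300/446) = 7.381 rad/s.
Critical damping c_c = 2√(k·m) = 2√(24300 × 446) = 6584 N·s/m, so ζ = c/c_c = 1100/6584 = 0.1671.
ω_d = ω_n√(1 − ζ²) = 7.381 × √(1 − 0.0279) = 7.278 rad/s.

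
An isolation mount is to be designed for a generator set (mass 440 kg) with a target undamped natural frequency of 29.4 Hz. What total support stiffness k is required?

ω_n = 2πf_n = 2π × 29.4 = 184.7 rad/s.
k = m·ω_n² = 440 × 184.7² = 440 × 34120 = 15010000 N/m.

15000000 N/m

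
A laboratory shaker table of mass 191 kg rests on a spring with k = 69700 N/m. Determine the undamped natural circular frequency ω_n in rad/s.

19.1 rad/s

ω_n = √(k/m) = √(69700/191) = √364.9 = 19.10 rad/s.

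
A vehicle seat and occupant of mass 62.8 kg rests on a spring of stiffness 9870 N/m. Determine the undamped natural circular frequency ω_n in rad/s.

ω_n = √(k/m) = √(9870/62.8) = √157.2 = 12.54 rad/s.

12.5 rad/s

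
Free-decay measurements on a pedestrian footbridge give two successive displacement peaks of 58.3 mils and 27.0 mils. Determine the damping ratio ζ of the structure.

0.122

Logarithmic decrement δ = (1/n)·ln(x₀/x_n) = (1/1)·ln(58.3/27.0) = (1/1)·ln(2.159) = 0.7698.
ζ = δ/√(4π² + δ²) = 0.7698/√(39.48 + 0.593) = 0.7698/6.330 = 0.1216.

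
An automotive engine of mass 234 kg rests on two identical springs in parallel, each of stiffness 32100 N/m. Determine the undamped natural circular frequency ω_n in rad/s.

16.6 rad/s

Parallel springs add: k_eq = 2 × 32100 = 64200 N/m.
ω_n = √(k_eq/m) = √(64200/234) = √274.4 = 16.56 rad/s.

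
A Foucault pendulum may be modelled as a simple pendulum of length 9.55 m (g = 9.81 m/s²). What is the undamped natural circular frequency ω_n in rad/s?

For a simple pendulum ω_n = √(g/L) = √(9.81/9.55) = √1.027 = 1.014 rad/s.

1.01 rad/s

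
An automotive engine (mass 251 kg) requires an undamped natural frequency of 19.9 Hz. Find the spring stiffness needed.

3920000 N/m

ω_n = 2πf_n = 2π × 19.9 = 125.0 rad/s.
k = m·ω_n² = 251 × 125.0² = 251 × 15630 = 3924000 N/m.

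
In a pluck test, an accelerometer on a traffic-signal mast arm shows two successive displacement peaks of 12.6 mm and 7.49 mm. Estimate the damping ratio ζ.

0.0825

Logarithmic decrement δ = (1/n)·ln(x₀/x_n) = (1/1)·ln(12.6/7.49) = (1/1)·ln(1.682) = 0.5201.
ζ = δ/√(4π² + δ²) = 0.5201/√(39.48 + 0.271) = 0.5201/6.305 = 0.08250.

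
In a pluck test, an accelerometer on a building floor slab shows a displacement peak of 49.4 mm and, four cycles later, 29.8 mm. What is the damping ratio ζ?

Logarithmic decrement δ = (1/n)·ln(x₀/x_n) = (1/4)·ln(49.4/29.8) = (1/4)·ln(1.658) = 0.1264.
ζ = δ/√(4π² + δ²) = 0.1264/√(39.48 + 0.0160) = 0.1264/6.284 = 0.02011.

0.0201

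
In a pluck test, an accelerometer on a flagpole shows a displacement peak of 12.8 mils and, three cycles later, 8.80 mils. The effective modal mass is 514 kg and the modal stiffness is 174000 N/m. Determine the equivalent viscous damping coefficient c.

376 N·s/m

Logarithmic decrement δ = (1/n)·ln(x₀/x_n) = (1/3)·ln(12.8/8.80) = (1/3)·ln(1.455) = 0.1249.
ζ = δ/√(4π² + δ²) = 0.1249/√(39.48 + 0.0156) = 0.1249/6.284 = 0.01987.
c = ζ · 2√(km) = 0.01987 × 2√(174000 × 514) = 0.01987 × 18910 = 375.9 N·s/m.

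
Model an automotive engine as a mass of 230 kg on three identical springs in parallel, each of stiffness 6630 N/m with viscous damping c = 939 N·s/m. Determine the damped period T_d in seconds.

Parallel springs add: k_eq = 3 × 6630 = 19890 N/m.
ω_n = √(k_eq/m) = √(19890/230) = 9.299 rad/s.
Critical damping c_c = 2√(k_eq·m) = 2√(19890 × 230) = 4278 N·s/m, so ζ = c/c_c = 939/4278 = 0.2195.
ω_d = ω_n√(1 − ζ²) = 9.299 × √(1 − 0.0482) = 9.073 rad/s.
T_d = 2π/ω_d = 0.6925 s.

0.693 s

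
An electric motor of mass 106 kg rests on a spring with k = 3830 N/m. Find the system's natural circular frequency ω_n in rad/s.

ω_n = √(k/m) = √(3830/106) = √36.13 = 6.011 rad/s.

6.01 rad/s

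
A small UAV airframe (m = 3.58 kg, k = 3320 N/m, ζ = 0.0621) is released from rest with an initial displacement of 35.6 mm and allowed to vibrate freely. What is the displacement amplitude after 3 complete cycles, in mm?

Logarithmic decrement δ = 2πζ/√(1 − ζ²) = 2π × 0.06210/√(1 − 0.00386) = 0.3909.
After n cycles, x_n/x₀ = e^(−nδ), so x_3 = 35.6 × e^(−3 × 0.3909) = 35.6 × 0.3095 = 11.02 mm.

11.0 mm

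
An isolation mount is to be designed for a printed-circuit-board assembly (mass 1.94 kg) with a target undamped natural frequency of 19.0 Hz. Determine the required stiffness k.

27600 N/m

ω_n = 2πf_n = 2π × 19.0 = 119.4 rad/s.
k = m·ω_n² = 1.94 × 119.4² = 1.94 × 14250 = 27650 N/m.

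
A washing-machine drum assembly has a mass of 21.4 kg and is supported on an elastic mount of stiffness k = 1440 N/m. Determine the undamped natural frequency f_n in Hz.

ω_n = √(k/m) = √(1440/21.4) = √67.29 = 8.203 rad/s.
f_n = ω_n/(2π) = 8.203/6.283 = 1.306 Hz.

1.31 Hz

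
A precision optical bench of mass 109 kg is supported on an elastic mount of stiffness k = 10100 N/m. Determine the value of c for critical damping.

2100 N·s/m

c_c = 2√(k·m) = 2√(10100 × 109) = 2 × 1049 = 2098 N·s/m.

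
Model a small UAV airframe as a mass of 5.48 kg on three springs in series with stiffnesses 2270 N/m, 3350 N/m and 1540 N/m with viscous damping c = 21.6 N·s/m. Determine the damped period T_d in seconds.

0.556 s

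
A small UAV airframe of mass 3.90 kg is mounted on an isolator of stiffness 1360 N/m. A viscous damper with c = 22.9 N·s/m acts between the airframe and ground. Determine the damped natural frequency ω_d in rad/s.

ω_n = √(k/m) = √(1360/3.90) = 18.67 rad/s.
Critical damping c_c = 2√(k·m) = 2√(1360 × 3.90) = 145.7 N·s/m, so ζ = c/c_c = 22.9/145.7 = 0.1572.
ω_d = ω_n√(1 − ζ²) = 18.67 × √(1 − 0.0247) = 18.44 rad/s.

18.4 rad/s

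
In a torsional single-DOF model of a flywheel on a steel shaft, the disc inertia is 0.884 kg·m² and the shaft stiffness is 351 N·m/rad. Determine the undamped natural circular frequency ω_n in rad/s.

ω_n = √(k_t/J) = √(351/0.884) = √397.1 = 19.93 rad/s.

19.9 rad/s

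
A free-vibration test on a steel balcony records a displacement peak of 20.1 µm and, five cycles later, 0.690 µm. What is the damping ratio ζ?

0.107

Logarithmic decrement δ = (1/n)·ln(x₀/x_n) = (1/5)·ln(20.1/0.690) = (1/5)·ln(29.13) = 0.6744.
ζ = δ/√(4π² + δ²) = 0.6744/√(39.48 + 0.455) = 0.6744/6.319 = 0.1067.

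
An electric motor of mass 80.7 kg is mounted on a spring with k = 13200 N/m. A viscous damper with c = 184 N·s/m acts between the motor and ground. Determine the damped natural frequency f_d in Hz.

2.03 Hz

ω_n = √(k/m) = √(13200/80.7) = 12.79 rad/s.
Critical damping c_c = 2√(k·m) = 2√(13200 × 80.7) = 2064 N·s/m, so ζ = c/c_c = 184/2064 = 0.08914.
ω_d = ω_n√(1 − ζ²) = 12.79 × √(1 − 0.00795) = 12.74 rad/s.
f_d = ω_d/(2π) = 2.027 Hz.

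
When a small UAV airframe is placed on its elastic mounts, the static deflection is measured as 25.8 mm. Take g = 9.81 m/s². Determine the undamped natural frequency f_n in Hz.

3.10 Hz

ω_n = √(g/δ_st) = √(9.81/0.0258) = √380.2 = 19.50 rad/s.
f_n = ω_n/(2π) = 19.50/6.283 = 3.103 Hz.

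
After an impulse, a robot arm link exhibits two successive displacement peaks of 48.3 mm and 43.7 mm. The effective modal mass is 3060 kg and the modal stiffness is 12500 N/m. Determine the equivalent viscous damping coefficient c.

Logarithmic decrement δ = (1/n)·ln(x₀/x_n) = (1/1)·ln(48.3/43.7) = (1/1)·ln(1.105) = 0.1001.
ζ = δ/√(4π² + δ²) = 0.1001/√(39.48 + 0.0100) = 0.1001/6.284 = 0.01593.
c = ζ · 2√(km) = 0.01593 × 2√(12500 × 3060) = 0.01593 × 12370 = 197.0 N·s/m.

197 N·s/m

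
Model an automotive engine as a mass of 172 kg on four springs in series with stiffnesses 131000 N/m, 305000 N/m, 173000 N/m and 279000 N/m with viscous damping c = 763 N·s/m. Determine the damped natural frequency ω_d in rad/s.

16.8 rad/s

Series springs: 1/k_eq = 1/131000 + 1/305000 + 1/173000 + 1/279000 = 2.028×10^-5, so k_eq = 49320 N/m.
ω_n = √(k_eq/m) = √(49320/172) = 16.93 rad/s.
Critical damping c_c = 2√(k_eq·m) = 2√(49320 × 172) = 5825 N·s/m, so ζ = c/c_c = 763/5825 = 0.1310.
ω_d = ω_n√(1 − ζ²) = 16.93 × √(1 − 0.0172) = 16.79 rad/s.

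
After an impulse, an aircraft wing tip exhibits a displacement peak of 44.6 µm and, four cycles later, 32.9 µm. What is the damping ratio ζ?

Logarithmic decrement δ = (1/n)·ln(x₀/x_n) = (1/4)·ln(44.6/32.9) = (1/4)·ln(1.356) = 0.07607.
ζ = δ/√(4π² + δ²) = 0.07607/√(39.48 + 0.00579) = 0.07607/6.284 = 0.01211.

0.0121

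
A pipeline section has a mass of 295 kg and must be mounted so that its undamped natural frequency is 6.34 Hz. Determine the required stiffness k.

ω_n = 2πf_n = 2π × 6.34 = 39.84 rad/s.
k = m·ω_n² = 295 × 39.84² = 295 × 1587 = 468100 N/m.

468000 N/m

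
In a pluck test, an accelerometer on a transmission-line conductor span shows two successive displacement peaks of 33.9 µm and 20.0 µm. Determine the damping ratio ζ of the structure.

Logarithmic decrement δ = (1/n)·ln(x₀/x_n) = (1/1)·ln(33.9/20.0) = (1/1)·ln(1.695) = 0.5277.
ζ = δ/√(4π² + δ²) = 0.5277/√(39.48 + 0.278) = 0.5277/6.305 = 0.08369.

0.0837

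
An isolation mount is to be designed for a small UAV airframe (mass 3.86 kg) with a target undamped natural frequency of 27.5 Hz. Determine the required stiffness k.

115000 N/m

ω_n = 2πf_n = 2π × 27.5 = 172.8 rad/s.
k = m·ω_n² = 3.86 × 172.8² = 3.86 × 29860 = 115200 N/m.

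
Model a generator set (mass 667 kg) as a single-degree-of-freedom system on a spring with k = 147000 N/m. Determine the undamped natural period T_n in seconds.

0.423 s

ω_n = √(k/m) = √(147000/667) = √220.4 = 14.85 rad/s.
T_n = 2π/ω_n = 6.283/14.85 = 0.4232 s.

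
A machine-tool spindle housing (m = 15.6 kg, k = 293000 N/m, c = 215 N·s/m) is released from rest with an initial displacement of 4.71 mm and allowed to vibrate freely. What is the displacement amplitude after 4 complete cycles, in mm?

1.33 mm

ζ = c/(2√(km)) = 215/(2√(293000 × 15.6)) = 215/4276 = 0.05028.
Logarithmic decrement δ = 2πζ/√(1 − ζ²) = 2π × 0.05028/√(1 − 0.00253) = 0.3163.
After n cycles, x_n/x₀ = e^(−nδ), so x_4 = 4.71 × e^(−4 × 0.3163) = 4.71 × 0.2821 = 1.329 mm.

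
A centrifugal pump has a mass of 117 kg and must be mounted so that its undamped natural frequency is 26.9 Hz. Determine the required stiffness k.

3340000 N/m

ω_n = 2πf_n = 2π × 26.9 = 169.0 rad/s.
k = m·ω_n² = 117 × 169.0² = 117 × 28570 = 3342000 N/m.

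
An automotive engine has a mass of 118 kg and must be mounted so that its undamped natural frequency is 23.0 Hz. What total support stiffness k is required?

2460000 N/m

ω_n = 2πf_n = 2π × 23.0 = 144.5 rad/s.
k = m·ω_n² = 118 × 144.5² = 118 × 20880 = 2464000 N/m.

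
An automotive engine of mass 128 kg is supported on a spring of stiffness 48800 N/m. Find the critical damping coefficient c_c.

5000 N·s/m

c_c = 2√(k·m) = 2√(48800 × 128) = 2 × 2499 = 4999 N·s/m.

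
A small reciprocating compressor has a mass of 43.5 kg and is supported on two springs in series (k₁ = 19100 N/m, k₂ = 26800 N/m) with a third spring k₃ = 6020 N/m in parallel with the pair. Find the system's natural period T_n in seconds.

0.316 s

Series pair: k_s = k₁k₂/(k₁+k₂) = (19100)(26800)/(19100 + 26800) = 11150 N/m. In parallel with k₃: k_eq = 11150 + 6020 = 17170 N/m.
ω_n = √(k_eq/m) = √(17170/43.5) = √394.8 = 19.87 rad/s.
T_n = 2π/ω_n = 6.283/19.87 = 0.3162 s.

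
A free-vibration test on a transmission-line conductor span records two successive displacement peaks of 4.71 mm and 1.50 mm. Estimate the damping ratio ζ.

Logarithmic decrement δ = (1/n)·ln(x₀/x_n) = (1/1)·ln(4.71/1.50) = (1/1)·ln(3.140) = 1.144.
ζ = δ/√(4π² + δ²) = 1.144/√(39.48 + 1.31) = 1.144/6.387 = 0.1792.

0.179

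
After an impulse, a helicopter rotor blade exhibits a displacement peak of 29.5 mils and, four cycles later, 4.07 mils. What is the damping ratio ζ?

0.0786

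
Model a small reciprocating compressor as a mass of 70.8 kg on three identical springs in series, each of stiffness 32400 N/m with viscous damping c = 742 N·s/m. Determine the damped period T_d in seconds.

0.562 s

Series springs: 1/k_eq = 3/32400, so k_eq = 32400/3 = 10800 N/m.
ω_n = √(k_eq/m) = √(10800/70.8) = 12.35 rad/s.
Critical damping c_c = 2√(k_eq·m) = 2√(10800 × 70.8) = 1749 N·s/m, so ζ = c/c_c = 742/1749 = 0.4243.
ω_d = ω_n√(1 − ζ²) = 12.35 × √(1 − 0.180) = 11.18 rad/s.
T_d = 2π/ω_d = 0.5618 s.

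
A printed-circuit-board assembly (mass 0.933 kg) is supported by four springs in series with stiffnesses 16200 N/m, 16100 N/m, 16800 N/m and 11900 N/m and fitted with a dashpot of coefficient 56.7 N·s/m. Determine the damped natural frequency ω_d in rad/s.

Series springs: 1/k_eq = 1/16200 + 1/16100 + 1/16800 + 1/11900 = 0.0002674, so k_eq = 3740 N/m.
ω_n = √(k_eq/m) = √(3740/0.933) = 63.31 rad/s.
Critical damping c_c = 2√(k_eq·m) = 2√(3740 × 0.933) = 118.1 N·s/m, so ζ = c/c_c = 56.7/118.1 = 0.4799.
ω_d = ω_n√(1 − ζ²) = 63.31 × √(1 − 0.230) = 55.54 rad/s.

55.5 rad/s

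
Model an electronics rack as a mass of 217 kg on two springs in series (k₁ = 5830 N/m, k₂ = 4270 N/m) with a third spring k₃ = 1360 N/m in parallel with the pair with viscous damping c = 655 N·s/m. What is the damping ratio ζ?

Series pair: k_s = k₁k₂/(k₁+k₂) = (5830)(4270)/(5830 + 4270) = 2465 N/m. In parallel with k₃: k_eq = 2465 + 1360 = 3825 N/m.
ω_n = √(k_eq/m) = √(3825/217) = 4.198 rad/s.
Critical damping c_c = 2√(k_eq·m) = 2√(3825 × 217) = 1822 N·s/m, so ζ = c/c_c = 655/1822 = 0.3595.

0.359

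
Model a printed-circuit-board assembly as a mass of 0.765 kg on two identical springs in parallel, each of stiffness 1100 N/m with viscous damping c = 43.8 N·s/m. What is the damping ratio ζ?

Parallel springs add: k_eq = 2 × 1100 = 2200 N/m.
ω_n = √(k_eq/m) = √(2200/0.765) = 53.63 rad/s.
Critical damping c_c = 2√(k_eq·m) = 2√(2200 × 0.765) = 82.05 N·s/m, so ζ = c/c_c = 43.8/82.05 = 0.5338.

0.534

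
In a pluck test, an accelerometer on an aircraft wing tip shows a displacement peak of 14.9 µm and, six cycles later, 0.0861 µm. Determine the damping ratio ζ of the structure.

0.135

Logarithmic decrement δ = (1/n)·ln(x₀/x_n) = (1/6)·ln(14.9/0.0861) = (1/6)·ln(173.1) = 0.8589.
ζ = δ/√(4π² + δ²) = 0.8589/√(39.48 + 0.738) = 0.8589/6.342 = 0.1354.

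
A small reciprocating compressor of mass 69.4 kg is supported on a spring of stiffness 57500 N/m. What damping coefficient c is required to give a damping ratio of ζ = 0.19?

c_c = 2√(k·m) = 2√(57500 × 69.4) = 3995 N·s/m.
c = ζ·c_c = 0.19 × 3995 = 759.1 N·s/m.

759 N·s/m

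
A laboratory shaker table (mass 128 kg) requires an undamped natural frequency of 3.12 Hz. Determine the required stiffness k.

ω_n = 2πf_n = 2π × 3.12 = 19.60 rad/s.
k = m·ω_n² = 128 × 19.60² = 128 × 384.3 = 49190 N/m.

49200 N/m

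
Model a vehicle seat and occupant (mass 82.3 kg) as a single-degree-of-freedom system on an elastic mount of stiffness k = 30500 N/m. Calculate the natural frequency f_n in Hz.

3.06 Hz

ω_n = √(k/m) = √(30500/82.3) = √370.6 = 19.25 rad/s.
f_n = ω_n/(2π) = 19.25/6.283 = 3.064 Hz.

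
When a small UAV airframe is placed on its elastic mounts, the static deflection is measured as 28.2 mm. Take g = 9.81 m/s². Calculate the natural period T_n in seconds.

0.337 s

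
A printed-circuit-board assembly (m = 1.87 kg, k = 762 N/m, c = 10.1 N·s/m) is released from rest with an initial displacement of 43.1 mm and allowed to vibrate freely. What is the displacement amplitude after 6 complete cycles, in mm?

0.266 mm

ζ = c/(2√(km)) = 10.1/(2√(762 × 1.87)) = 10.1/75.50 = 0.1338.
Logarithmic decrement δ = 2πζ/√(1 − ζ²) = 2π × 0.1338/√(1 − 0.0179) = 0.8482.
After n cycles, x_n/x₀ = e^(−nδ), so x_6 = 43.1 × e^(−6 × 0.8482) = 43.1 × 0.006163 = 0.2656 mm.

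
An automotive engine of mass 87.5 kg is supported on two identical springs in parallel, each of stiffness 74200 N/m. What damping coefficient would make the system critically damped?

7210 N·s/m

Parallel springs add: k_eq = 2 × 74200 = 148400 N/m.
c_c = 2√(k_eq·m) = 2√(148400 × 87.5) = 2 × 3603 = 7207 N·s/m.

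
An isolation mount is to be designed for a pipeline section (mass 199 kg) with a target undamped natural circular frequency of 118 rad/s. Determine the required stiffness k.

2770000 N/m

k = m·ω_n² = 199 × 118.0² = 199 × 13920 = 2771000 N/m.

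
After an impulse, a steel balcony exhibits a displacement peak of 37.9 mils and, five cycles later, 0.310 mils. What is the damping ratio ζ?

Logarithmic decrement δ = (1/n)·ln(x₀/x_n) = (1/5)·ln(37.9/0.310) = (1/5)·ln(122.3) = 0.9612.
ζ = δ/√(4π² + δ²) = 0.9612/√(39.48 + 0.924) = 0.9612/6.356 = 0.1512.

0.151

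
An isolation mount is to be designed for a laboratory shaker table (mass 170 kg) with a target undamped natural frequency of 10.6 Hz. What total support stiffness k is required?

754000 N/m

ω_n = 2πf_n = 2π × 10.6 = 66.60 rad/s.
k = m·ω_n² = 170 × 66.60² = 170 × 4436 = 754100 N/m.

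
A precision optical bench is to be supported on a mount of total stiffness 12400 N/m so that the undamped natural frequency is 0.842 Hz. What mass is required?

443 kg

ω_n = 2πf_n = 2π × 0.842 = 5.290 rad/s.
m = k/ω_n² = 12400/5.290² = 12400/27.99 = 443.0 kg.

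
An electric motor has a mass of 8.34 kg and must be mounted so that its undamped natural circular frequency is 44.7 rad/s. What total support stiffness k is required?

16700 N/m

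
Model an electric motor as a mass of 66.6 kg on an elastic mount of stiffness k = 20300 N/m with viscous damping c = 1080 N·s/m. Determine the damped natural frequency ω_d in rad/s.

15.5 rad/s

ω_n = √(k/m) = √(20300/66.6) = 17.46 rad/s.
Critical damping c_c = 2√(k·m) = 2√(20300 × 66.6) = 2325 N·s/m, so ζ = c/c_c = 1080/2325 = 0.4644.
ω_d = ω_n√(1 − ζ²) = 17.46 × √(1 − 0.216) = 15.46 rad/s.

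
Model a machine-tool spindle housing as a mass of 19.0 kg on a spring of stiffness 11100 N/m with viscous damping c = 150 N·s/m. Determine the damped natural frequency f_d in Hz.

3.80 Hz

ω_n = √(k/m) = √(11100/19.0) = 24.17 rad/s.
Critical damping c_c = 2√(k·m) = 2√(11100 × 19.0) = 918.5 N·s/m, so ζ = c/c_c = 150/918.5 = 0.1633.
ω_d = ω_n√(1 − ζ²) = 24.17 × √(1 − 0.0267) = 23.85 rad/s.
f_d = ω_d/(2π) = 3.795 Hz.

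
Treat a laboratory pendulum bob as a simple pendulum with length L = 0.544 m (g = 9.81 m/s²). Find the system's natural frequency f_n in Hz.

For a simple pendulum ω_n = √(g/L) = √(9.81/0.544) = √18.03 = 4.247 rad/s.
f_n = ω_n/(2π) = 4.247/6.283 = 0.6759 Hz.

0.676 Hz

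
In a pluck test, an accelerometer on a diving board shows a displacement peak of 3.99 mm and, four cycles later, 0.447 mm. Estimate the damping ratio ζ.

Logarithmic decrement δ = (1/n)·ln(x₀/x_n) = (1/4)·ln(3.99/0.447) = (1/4)·ln(8.926) = 0.5472.
ζ = δ/√(4π² + δ²) = 0.5472/√(39.48 + 0.299) = 0.5472/6.307 = 0.08677.

0.0868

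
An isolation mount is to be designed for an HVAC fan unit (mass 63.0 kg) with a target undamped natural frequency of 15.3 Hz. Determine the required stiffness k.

582000 N/m

ω_n = 2πf_n = 2π × 15.3 = 96.13 rad/s.
k = m·ω_n² = 63.0 × 96.13² = 63.0 × 9242 = 582200 N/m.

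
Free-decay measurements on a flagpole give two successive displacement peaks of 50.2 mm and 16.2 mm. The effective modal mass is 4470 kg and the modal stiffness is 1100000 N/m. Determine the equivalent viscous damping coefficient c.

24800 N·s/m

Logarithmic decrement δ = (1/n)·ln(x₀/x_n) = (1/1)·ln(50.2/16.2) = (1/1)·ln(3.099) = 1.131.
ζ = δ/√(4π² + δ²) = 1.131/√(39.48 + 1.28) = 1.131/6.384 = 0.1772.
c = ζ · 2√(km) = 0.1772 × 2√(1100000 × 4470) = 0.1772 × 140200 = 24850 N·s/m.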